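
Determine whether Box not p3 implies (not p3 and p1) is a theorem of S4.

Not valid

Tableau for the negation not (Box not p3 implies (not p3 and p1)):
1. not (Box not p3 implies (not p3 and p1)), u
2. Box not p3, u
3. not (not p3 and p1), u
4. not p3, u
5. not p1, u
Accessibility: uRu
The negation has an open branch (countermodel exists).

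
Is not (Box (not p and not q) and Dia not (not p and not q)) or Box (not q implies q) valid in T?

Valid

Tableau for the negation not (not (Box (not p and not q) and Dia not (not p and not q)) or Box (not q implies q)):
1. not (not (Box (not p and not q) and Dia not (not p and not q)) or Box (not q implies q)), 0
2. Box (not p and not q) and Dia not (not p and not q), 0
3. not Box (not q implies q), 0
4. Box (not p and not q), 0
5. Dia not (not p and not q), 0
6. not p and not q, 0
7. not p, 0
8. not q, 0
9. not (not q implies q), 1
10. not q, 1
11. not p and not q, 1
12. not p, 1
13. not (not p and not q), 2
14. not p and not q, 2
15. not p, 2
16. not q, 2
17. q, 2
Accessibility: 0R0, 0R1, 0R2, 1R1, 2R2
Branch closes: q and not q both at 2.
Every branch of the negation's tableau closes; the branch above is one of them.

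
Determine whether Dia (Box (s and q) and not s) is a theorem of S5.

Tableau for the negation not Dia (Box (s and q) and not s):
1. not Dia (Box (s and q) and not s), u
2. not (Box (s and q) and not s), u   [neg-Dia-rule on 1 via uRu]
3. s, u   [neg-and-rule on 2 (branches; this branch)]
Accessibility: uRu
The negation has an open branch (countermodel exists).

No, not valid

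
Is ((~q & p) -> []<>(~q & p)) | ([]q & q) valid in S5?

Tableau for the negation ~(((~q & p) -> []<>(~q & p)) | ([]q & q)):
1. ~(((~q & p) -> []<>(~q & p)) | ([]q & q)), 0
2. ~((~q & p) -> []<>(~q & p)), 0
3. ~([]q & q), 0
4. ~q & p, 0
5. ~[]<>(~q & p), 0
6. ~q, 0
7. p, 0
8. ~<>(~q & p), 1
9. ~(~q & p), 0
10. ~(~q & p), 1
11. ~p, 0
Accessibility: 0R0, 0R1, 1R0, 1R1
Branch closes: p and ~p both at 0.
Every branch of the negation's tableau closes; the branch above is one of them.

Yes, valid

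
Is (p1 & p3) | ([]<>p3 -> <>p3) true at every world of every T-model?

Yes, valid

Tableau for the negation ~((p1 & p3) | ([]<>p3 -> <>p3)):
1. ~((p1 & p3) | ([]<>p3 -> <>p3)), u
2. ~(p1 & p3), u
3. ~([]<>p3 -> <>p3), u
4. []<>p3, u
5. ~<>p3, u
6. <>p3, u
7. ~p3, u
8. p3, v
9. <>p3, v
10. ~p3, v
Accessibility: uRu, uRv, vRv
Branch closes: p3 and ~p3 both at v.
All branches of the negation close; one closing branch shown above.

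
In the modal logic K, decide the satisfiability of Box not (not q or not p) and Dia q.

Satisfiable

1. Box not (not q or not p) and Dia q, 0
2. Box not (not q or not p), 0
3. Dia q, 0
4. q, 1
5. not (not q or not p), 1
6. p, 1
Accessibility: 0R1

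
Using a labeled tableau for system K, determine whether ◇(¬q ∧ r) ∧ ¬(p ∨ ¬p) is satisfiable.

1. ◇(¬q ∧ r) ∧ ¬(p ∨ ¬p), 0
2. ◇(¬q ∧ r), 0
3. ¬(p ∨ ¬p), 0
4. ¬p, 0
5. p, 0
Branch closes: p and ¬p both at 0.
(One branch shown.) All branches close.

Unsatisfiable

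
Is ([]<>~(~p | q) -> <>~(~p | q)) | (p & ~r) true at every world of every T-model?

Valid in T

Tableau for the negation ~(([]<>~(~p | q) -> <>~(~p | q)) | (p & ~r)):
1. ~(([]<>~(~p | q) -> <>~(~p | q)) | (p & ~r)), u
2. ~([]<>~(~p | q) -> <>~(~p | q)), u
3. ~(p & ~r), u
4. []<>~(~p | q), u
5. ~<>~(~p | q), u
6. <>~(~p | q), u
7. ~p | q, u
8. r, u
9. q, u
10. ~(~p | q), v
11. p, v
12. ~q, v
13. <>~(~p | q), v
14. ~p | q, v
15. q, v
Accessibility: uRu, uRv, vRv
Branch closes: q and ~q both at v.
Every branch of the negation's tableau closes; the branch above is one of them.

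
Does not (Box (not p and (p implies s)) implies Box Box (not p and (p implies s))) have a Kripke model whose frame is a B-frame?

Satisfiable (open branch found)

1. not (Box (not p and (p implies s)) implies Box Box (not p and (p implies s))), u
2. Box (not p and (p implies s)), u
3. not Box Box (not p and (p implies s)), u
4. not p and (p implies s), u
5. not p, u
6. p implies s, u
7. s, u
8. not Box (not p and (p implies s)), v
9. not p and (p implies s), v
10. not p, v
11. p implies s, v
12. s, v
13. not (not p and (p implies s)), w
14. not (p implies s), w
15. p, w
16. not s, w
Accessibility: uRu, uRv, vRu, vRv, vRw, wRv, wRw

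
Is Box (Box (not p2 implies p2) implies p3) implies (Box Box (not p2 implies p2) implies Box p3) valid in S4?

Tableau for the negation not (Box (Box (not p2 implies p2) implies p3) implies (Box Box (not p2 implies p2) implies Box p3)):
1. not (Box (Box (not p2 implies p2) implies p3) implies (Box Box (not p2 implies p2) implies Box p3)), w0
2. Box (Box (not p2 implies p2) implies p3), w0
3. not (Box Box (not p2 implies p2) implies Box p3), w0
4. Box Box (not p2 implies p2), w0
5. not Box p3, w0
6. Box (not p2 implies p2) implies p3, w0
7. Box (not p2 implies p2), w0
8. not p2 implies p2, w0
9. p3, w0
10. p2, w0
11. not p3, w1
12. Box (not p2 implies p2) implies p3, w1
13. Box (not p2 implies p2), w1
14. not p2 implies p2, w1
15. not Box (not p2 implies p2), w1
16. p2, w1
17. not (not p2 implies p2), w2
18. not p2, w2
19. Box (not p2 implies p2) implies p3, w2
20. Box (not p2 implies p2), w2
21. not p2 implies p2, w2
22. p3, w2
23. p2, w2
Accessibility: w0Rw0, w0Rw1, w0Rw2, w1Rw1, w1Rw2, w2Rw2
Branch closes: p2 and not p2 both at w2.
Every branch of the negation's tableau closes; the branch above is one of them.

Yes, valid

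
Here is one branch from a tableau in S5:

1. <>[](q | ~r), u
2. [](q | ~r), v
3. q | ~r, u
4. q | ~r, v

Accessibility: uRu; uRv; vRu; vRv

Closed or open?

No atom appears with both signs at the same world.

No, open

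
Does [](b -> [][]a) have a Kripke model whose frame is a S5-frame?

Yes, satisfiable

1. [](b -> [][]a), u
2. b -> [][]a, u   [[]-rule on 1 via uRu]
3. [][]a, u   [->-rule on 2 (branches; this branch)]
4. []a, u   [[]-rule on 3 via uRu]
5. a, u   [[]-rule on 4 via uRu]
Accessibility: uRu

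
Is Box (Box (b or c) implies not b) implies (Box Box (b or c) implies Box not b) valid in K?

Valid in K

Tableau for the negation not (Box (Box (b or c) implies not b) implies (Box Box (b or c) implies Box not b)):
1. not (Box (Box (b or c) implies not b) implies (Box Box (b or c) implies Box not b)), 0
2. Box (Box (b or c) implies not b), 0
3. not (Box Box (b or c) implies Box not b), 0
4. Box Box (b or c), 0
5. not Box not b, 0
6. b, 1
7. Box (b or c) implies not b, 1
8. Box (b or c), 1
9. not Box (b or c), 1
10. not (b or c), 2
11. not b, 2
12. not c, 2
13. b or c, 2
14. c, 2
Accessibility: 0R1, 1R2
Branch closes: c and not c both at 2.
All branches of the negation close; one closing branch shown above.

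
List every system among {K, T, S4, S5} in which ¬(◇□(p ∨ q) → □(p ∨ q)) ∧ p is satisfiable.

K, T, S4

S5-tableau for the formula:
1. ¬(◇□(p ∨ q) → □(p ∨ q)) ∧ p, u
2. ¬(◇□(p ∨ q) → □(p ∨ q)), u
3. p, u
4. ◇□(p ∨ q), u
5. ¬□(p ∨ q), u
6. □(p ∨ q), v
7. p ∨ q, u
8. p ∨ q, v
9. q, u
10. q, v
11. ¬(p ∨ q), w
12. ¬p, w
13. ¬q, w
14. p ∨ q, w
15. q, w
Accessibility: uRu, uRv, uRw, vRu, vRv, vRw, wRu, wRv, wRw
Branch closes: q and ¬q both at w.
Every branch closes (one shown): unsatisfiable in S5.
S4-tableau for the formula:
1. ¬(◇□(p ∨ q) → □(p ∨ q)) ∧ p, u
2. ¬(◇□(p ∨ q) → □(p ∨ q)), u
3. p, u
4. ◇□(p ∨ q), u
5. ¬□(p ∨ q), u
6. □(p ∨ q), v
7. p ∨ q, v
8. q, v
9. ¬(p ∨ q), w
10. ¬p, w
11. ¬q, w
Accessibility: uRu, uRv, uRw, vRv, wRw
Complete open branch: satisfiable in S4, hence also in K, T (this S4-model is also a K-model and a T-model).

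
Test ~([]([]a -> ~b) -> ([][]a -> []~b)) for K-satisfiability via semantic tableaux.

No, unsatisfiable

1. ~([]([]a -> ~b) -> ([][]a -> []~b)), w0
2. []([]a -> ~b), w0
3. ~([][]a -> []~b), w0
4. [][]a, w0
5. ~[]~b, w0
6. b, w1
7. []a -> ~b, w1
8. []a, w1
9. ~[]a, w1
10. ~a, w2
11. a, w2
Accessibility: w0Rw1, w1Rw2
Branch closes: a and ~a both at w2.
(One branch shown.) All branches close.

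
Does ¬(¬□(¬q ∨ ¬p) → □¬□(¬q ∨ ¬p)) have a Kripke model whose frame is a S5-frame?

No, unsatisfiable

1. ¬(¬□(¬q ∨ ¬p) → □¬□(¬q ∨ ¬p)), w0
2. ¬□(¬q ∨ ¬p), w0
3. ¬□¬□(¬q ∨ ¬p), w0
4. ¬(¬q ∨ ¬p), w1
5. q, w1
6. p, w1
7. □(¬q ∨ ¬p), w2
8. ¬q ∨ ¬p, w0
9. ¬q ∨ ¬p, w1
10. ¬q ∨ ¬p, w2
11. ¬p, w0
12. ¬p, w1
Accessibility: w0Rw0, w0Rw1, w0Rw2, w1Rw0, w1Rw1, w1Rw2, w2Rw0, w2Rw1, w2Rw2
Branch closes: p and ¬p both at w1.
(One branch shown.) All branches close.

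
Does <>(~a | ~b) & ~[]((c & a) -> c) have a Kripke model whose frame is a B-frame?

Unsatisfiable (every branch closes)

1. <>(~a | ~b) & ~[]((c & a) -> c), u
2. <>(~a | ~b), u   [&-rule on 1]
3. ~[]((c & a) -> c), u   [&-rule on 1]
4. ~a | ~b, v   [<>-rule on 2: fresh world v, uRv]
5. ~b, v   [|-rule on 4 (branches; this branch)]
6. ~((c & a) -> c), w   [~[]-rule on 3: fresh world w, uRw]
7. c & a, w   [~->-rule on 6]
8. ~c, w   [~->-rule on 6]
9. c, w   [&-rule on 7]
10. a, w   [&-rule on 7]
Accessibility: uRu, uRv, uRw, vRu, vRv, wRu, wRw
Branch closes: c and ~c both at w.
Every branch closes; the branch above is one of them.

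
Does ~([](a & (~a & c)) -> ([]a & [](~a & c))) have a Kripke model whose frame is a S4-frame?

1. ~([](a & (~a & c)) -> ([]a & [](~a & c))), 0
2. [](a & (~a & c)), 0
3. ~([]a & [](~a & c)), 0
4. a & (~a & c), 0
5. a, 0
6. ~a & c, 0
7. ~a, 0
8. c, 0
Accessibility: 0R0
Branch closes: a and ~a both at 0.
(One branch shown.) All branches close.

No, unsatisfiable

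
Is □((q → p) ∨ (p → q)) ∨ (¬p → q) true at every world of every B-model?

Valid

Tableau for the negation ¬(□((q → p) ∨ (p → q)) ∨ (¬p → q)):
1. ¬(□((q → p) ∨ (p → q)) ∨ (¬p → q)), w0
2. ¬□((q → p) ∨ (p → q)), w0   [¬∨-rule on 1]
3. ¬(¬p → q), w0   [¬∨-rule on 1]
4. ¬p, w0   [¬→-rule on 3]
5. ¬q, w0   [¬→-rule on 3]
6. ¬((q → p) ∨ (p → q)), w1   [¬□-rule on 2: fresh world w1, w0Rw1]
7. ¬(q → p), w1   [¬∨-rule on 6]
8. ¬(p → q), w1   [¬∨-rule on 6]
9. q, w1   [¬→-rule on 7]
10. ¬p, w1   [¬→-rule on 7]
11. p, w1   [¬→-rule on 8]
12. ¬q, w1   [¬→-rule on 8]
Accessibility: w0Rw0, w0Rw1, w1Rw0, w1Rw1
Branch closes: p and ¬p both at w1.
All branches of the negation close; one closing branch shown above.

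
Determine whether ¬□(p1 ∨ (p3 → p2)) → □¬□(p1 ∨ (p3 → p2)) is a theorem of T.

No, not valid

Tableau for the negation ¬(¬□(p1 ∨ (p3 → p2)) → □¬□(p1 ∨ (p3 → p2))):
1. ¬(¬□(p1 ∨ (p3 → p2)) → □¬□(p1 ∨ (p3 → p2))), w0
2. ¬□(p1 ∨ (p3 → p2)), w0
3. ¬□¬□(p1 ∨ (p3 → p2)), w0
4. ¬(p1 ∨ (p3 → p2)), w1
5. ¬p1, w1
6. ¬(p3 → p2), w1
7. p3, w1
8. ¬p2, w1
9. □(p1 ∨ (p3 → p2)), w2
10. p1 ∨ (p3 → p2), w2
11. p3 → p2, w2
12. p2, w2
Accessibility: w0Rw0, w0Rw1, w0Rw2, w1Rw1, w2Rw2
The negation has an open branch (countermodel exists).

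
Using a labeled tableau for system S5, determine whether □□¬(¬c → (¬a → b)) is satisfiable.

Satisfiable (open branch found)

1. □□¬(¬c → (¬a → b)), w0
2. □¬(¬c → (¬a → b)), w0   [□-rule on 1 via w0Rw0]
3. ¬(¬c → (¬a → b)), w0   [□-rule on 2 via w0Rw0]
4. ¬c, w0   [¬→-rule on 3]
5. ¬(¬a → b), w0   [¬→-rule on 3]
6. ¬a, w0   [¬→-rule on 5]
7. ¬b, w0   [¬→-rule on 5]
Accessibility: w0Rw0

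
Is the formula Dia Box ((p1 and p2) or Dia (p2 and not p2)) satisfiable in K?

1. Dia Box ((p1 and p2) or Dia (p2 and not p2)), u
2. Box ((p1 and p2) or Dia (p2 and not p2)), v   [Dia-rule on 1: fresh world v, uRv]
Accessibility: uRv

Satisfiable (open branch found)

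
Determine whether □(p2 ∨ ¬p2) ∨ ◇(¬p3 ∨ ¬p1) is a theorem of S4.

Tableau for the negation ¬(□(p2 ∨ ¬p2) ∨ ◇(¬p3 ∨ ¬p1)):
1. ¬(□(p2 ∨ ¬p2) ∨ ◇(¬p3 ∨ ¬p1)), 0
2. ¬□(p2 ∨ ¬p2), 0
3. ¬◇(¬p3 ∨ ¬p1), 0
4. ¬(¬p3 ∨ ¬p1), 0
5. p3, 0
6. p1, 0
7. ¬(p2 ∨ ¬p2), 1
8. ¬p2, 1
9. p2, 1
Accessibility: 0R0, 0R1, 1R1
Branch closes: p2 and ¬p2 both at 1.
All branches of the negation close; one closing branch shown above.

Valid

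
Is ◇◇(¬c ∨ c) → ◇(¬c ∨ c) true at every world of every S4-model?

Tableau for the negation ¬(◇◇(¬c ∨ c) → ◇(¬c ∨ c)):
1. ¬(◇◇(¬c ∨ c) → ◇(¬c ∨ c)), u
2. ◇◇(¬c ∨ c), u   [¬→-rule on 1]
3. ¬◇(¬c ∨ c), u   [¬→-rule on 1]
4. ¬(¬c ∨ c), u   [¬◇-rule on 3 via uRu]
5. c, u   [¬∨-rule on 4]
6. ¬c, u   [¬∨-rule on 4]
Accessibility: uRu
Branch closes: c and ¬c both at u.
All branches of the negation close; one closing branch shown above.

Yes, valid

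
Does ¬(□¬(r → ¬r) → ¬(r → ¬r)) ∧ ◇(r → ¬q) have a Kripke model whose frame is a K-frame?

Yes, satisfiable

1. ¬(□¬(r → ¬r) → ¬(r → ¬r)) ∧ ◇(r → ¬q), u
2. ¬(□¬(r → ¬r) → ¬(r → ¬r)), u
3. ◇(r → ¬q), u
4. □¬(r → ¬r), u
5. r → ¬r, u
6. ¬r, u
7. r → ¬q, v
8. ¬(r → ¬r), v
9. r, v
10. ¬q, v
Accessibility: uRv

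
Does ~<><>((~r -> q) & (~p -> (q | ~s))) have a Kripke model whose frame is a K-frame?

1. ~<><>((~r -> q) & (~p -> (q | ~s))), 0

Yes, satisfiable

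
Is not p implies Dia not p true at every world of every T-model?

Valid

Tableau for the negation not (not p implies Dia not p):
1. not (not p implies Dia not p), w0
2. not p, w0   [neg-implies-rule on 1]
3. not Dia not p, w0   [neg-implies-rule on 1]
4. p, w0   [neg-Dia-rule on 3 via w0Rw0]
Accessibility: w0Rw0
Branch closes: p and not p both at w0.
Every branch of the negation's tableau closes; the branch above is one of them.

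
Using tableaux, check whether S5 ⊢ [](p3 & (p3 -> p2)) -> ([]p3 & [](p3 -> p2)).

Tableau for the negation ~([](p3 & (p3 -> p2)) -> ([]p3 & [](p3 -> p2))):
1. ~([](p3 & (p3 -> p2)) -> ([]p3 & [](p3 -> p2))), u
2. [](p3 & (p3 -> p2)), u
3. ~([]p3 & [](p3 -> p2)), u
4. p3 & (p3 -> p2), u
5. p3, u
6. p3 -> p2, u
7. ~[](p3 -> p2), u
8. p2, u
9. ~(p3 -> p2), v
10. p3, v
11. ~p2, v
12. p3 & (p3 -> p2), v
13. p3 -> p2, v
14. p2, v
Accessibility: uRu, uRv, vRu, vRv
Branch closes: p2 and ~p2 both at v.
Every branch of the negation's tableau closes; the branch above is one of them.

Valid in S5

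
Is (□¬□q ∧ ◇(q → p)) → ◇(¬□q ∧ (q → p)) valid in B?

Tableau for the negation ¬((□¬□q ∧ ◇(q → p)) → ◇(¬□q ∧ (q → p))):
1. ¬((□¬□q ∧ ◇(q → p)) → ◇(¬□q ∧ (q → p))), 0
2. □¬□q ∧ ◇(q → p), 0
3. ¬◇(¬□q ∧ (q → p)), 0
4. □¬□q, 0
5. ◇(q → p), 0
6. ¬(¬□q ∧ (q → p)), 0
7. ¬□q, 0
8. ¬(q → p), 0
9. q, 0
10. ¬p, 0
11. q → p, 1
12. ¬(¬□q ∧ (q → p)), 1
13. ¬□q, 1
14. p, 1
15. □q, 1
16. q, 1
17. ¬q, 2
18. ¬(¬□q ∧ (q → p)), 2
19. ¬□q, 2
20. ¬(q → p), 2
21. q, 2
22. ¬p, 2
Accessibility: 0R0, 0R1, 0R2, 1R0, 1R1, 2R0, 2R2
Branch closes: q and ¬q both at 2.
Every branch of the negation's tableau closes; the branch above is one of them.

Valid in B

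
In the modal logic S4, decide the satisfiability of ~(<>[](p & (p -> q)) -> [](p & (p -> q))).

Satisfiable (open branch found)

1. ~(<>[](p & (p -> q)) -> [](p & (p -> q))), u
2. <>[](p & (p -> q)), u
3. ~[](p & (p -> q)), u
4. [](p & (p -> q)), v
5. p & (p -> q), v
6. p, v
7. p -> q, v
8. q, v
9. ~(p & (p -> q)), w
10. ~(p -> q), w
11. p, w
12. ~q, w
Accessibility: uRu, uRv, uRw, vRv, wRw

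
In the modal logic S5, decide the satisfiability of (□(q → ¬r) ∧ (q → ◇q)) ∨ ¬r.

Satisfiable

1. (□(q → ¬r) ∧ (q → ◇q)) ∨ ¬r, 0
2. ¬r, 0   [∨-rule on 1 (branches; this branch)]
Accessibility: 0R0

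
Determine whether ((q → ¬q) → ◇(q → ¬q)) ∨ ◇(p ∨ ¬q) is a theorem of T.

Valid

Tableau for the negation ¬(((q → ¬q) → ◇(q → ¬q)) ∨ ◇(p ∨ ¬q)):
1. ¬(((q → ¬q) → ◇(q → ¬q)) ∨ ◇(p ∨ ¬q)), u
2. ¬((q → ¬q) → ◇(q → ¬q)), u
3. ¬◇(p ∨ ¬q), u
4. q → ¬q, u
5. ¬◇(q → ¬q), u
6. ¬(p ∨ ¬q), u
7. ¬p, u
8. q, u
9. ¬(q → ¬q), u
10. ¬q, u
Accessibility: uRu
Branch closes: q and ¬q both at u.
Every branch of the negation's tableau closes; the branch above is one of them.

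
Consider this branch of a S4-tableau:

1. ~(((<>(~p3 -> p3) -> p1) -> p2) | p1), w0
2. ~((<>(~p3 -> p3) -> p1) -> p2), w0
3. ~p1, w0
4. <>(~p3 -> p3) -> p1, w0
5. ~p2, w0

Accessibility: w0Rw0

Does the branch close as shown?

There is no literal clash: for every atom and world, at most one sign appears.

Open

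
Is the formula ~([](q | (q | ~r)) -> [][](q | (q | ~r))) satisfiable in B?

Yes, satisfiable

1. ~([](q | (q | ~r)) -> [][](q | (q | ~r))), u
2. [](q | (q | ~r)), u
3. ~[][](q | (q | ~r)), u
4. q | (q | ~r), u
5. q | ~r, u
6. ~r, u
7. ~[](q | (q | ~r)), v
8. q | (q | ~r), v
9. q | ~r, v
10. ~r, v
11. ~(q | (q | ~r)), w
12. ~q, w
13. ~(q | ~r), w
14. r, w
Accessibility: uRu, uRv, vRu, vRv, vRw, wRv, wRw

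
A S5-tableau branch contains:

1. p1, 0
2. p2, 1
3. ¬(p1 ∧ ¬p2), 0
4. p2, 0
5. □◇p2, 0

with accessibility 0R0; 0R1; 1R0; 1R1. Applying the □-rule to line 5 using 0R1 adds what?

◇p2, 1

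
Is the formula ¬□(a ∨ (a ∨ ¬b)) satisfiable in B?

1. ¬□(a ∨ (a ∨ ¬b)), w0
2. ¬(a ∨ (a ∨ ¬b)), w1
3. ¬a, w1
4. ¬(a ∨ ¬b), w1
5. b, w1
Accessibility: w0Rw0, w0Rw1, w1Rw0, w1Rw1

Yes, satisfiable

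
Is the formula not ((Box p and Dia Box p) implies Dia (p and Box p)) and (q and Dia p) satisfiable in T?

1. not ((Box p and Dia Box p) implies Dia (p and Box p)) and (q and Dia p), u
2. not ((Box p and Dia Box p) implies Dia (p and Box p)), u   [and-rule on 1]
3. q and Dia p, u   [and-rule on 1]
4. Box p and Dia Box p, u   [neg-implies-rule on 2]
5. not Dia (p and Box p), u   [neg-implies-rule on 2]
6. q, u   [and-rule on 3]
7. Dia p, u   [and-rule on 3]
8. Box p, u   [and-rule on 4]
9. Dia Box p, u   [and-rule on 4]
10. not (p and Box p), u   [neg-Dia-rule on 5 via uRu]
11. p, u   [Box-rule on 8 via uRu]
12. not Box p, u   [neg-and-rule on 10 (branches; this branch)]
13. p, v   [Dia-rule on 7: fresh world v, uRv]
14. not (p and Box p), v   [neg-Dia-rule on 5 via uRv]
15. not Box p, v   [neg-and-rule on 14 (branches; this branch)]
16. Box p, w   [Dia-rule on 9: fresh world w, uRw]
17. not (p and Box p), w   [neg-Dia-rule on 5 via uRw]
18. p, w   [Box-rule on 8 via uRw]
19. not Box p, w   [neg-and-rule on 17 (branches; this branch)]
20. not p, x   [neg-Box-rule on 12: fresh world x, uRx]
21. not (p and Box p), x   [neg-Dia-rule on 5 via uRx]
22. p, x   [Box-rule on 8 via uRx]
Accessibility: uRu, uRv, uRw, uRx, vRv, wRw, xRx
Branch closes: p and not p both at x.
Every branch closes; the branch above is one of them.

Unsatisfiable (every branch closes)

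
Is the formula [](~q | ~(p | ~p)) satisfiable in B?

Yes, satisfiable

1. [](~q | ~(p | ~p)), w0
2. ~q | ~(p | ~p), w0
3. ~q, w0
Accessibility: w0Rw0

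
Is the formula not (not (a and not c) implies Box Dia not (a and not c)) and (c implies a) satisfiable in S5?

1. not (not (a and not c) implies Box Dia not (a and not c)) and (c implies a), w0
2. not (not (a and not c) implies Box Dia not (a and not c)), w0
3. c implies a, w0
4. not (a and not c), w0
5. not Box Dia not (a and not c), w0
6. a, w0
7. c, w0
8. not Dia not (a and not c), w1
9. a and not c, w0
10. not c, w0
Accessibility: w0Rw0, w0Rw1, w1Rw0, w1Rw1
Branch closes: c and not c both at w0.
All branches of the tableau close; one closing branch shown above.

Unsatisfiable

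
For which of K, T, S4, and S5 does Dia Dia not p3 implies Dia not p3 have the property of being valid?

T-tableau for the negation not (Dia Dia not p3 implies Dia not p3):
1. not (Dia Dia not p3 implies Dia not p3), 0
2. Dia Dia not p3, 0
3. not Dia not p3, 0
4. p3, 0
5. Dia not p3, 1
6. p3, 1
7. not p3, 2
Accessibility: 0R0, 0R1, 1R1, 1R2, 2R2
Complete open branch: countermodel on a T-frame, so not valid in T, nor in K (the same frame is also a K-frame).
S4-tableau for the negation not (Dia Dia not p3 implies Dia not p3):
1. not (Dia Dia not p3 implies Dia not p3), 0
2. Dia Dia not p3, 0
3. not Dia not p3, 0
4. p3, 0
5. Dia not p3, 1
6. p3, 1
7. not p3, 2
8. p3, 2
Accessibility: 0R0, 0R1, 0R2, 1R1, 1R2, 2R2
Branch closes: p3 and not p3 both at 2.
Every branch closes (one shown): valid in S4, hence also in S5 (every theorem of S4 is a theorem of S5).

S4, S5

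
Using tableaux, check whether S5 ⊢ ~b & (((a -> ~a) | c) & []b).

Tableau for the negation ~(~b & (((a -> ~a) | c) & []b)):
1. ~(~b & (((a -> ~a) | c) & []b)), 0
2. ~(((a -> ~a) | c) & []b), 0
3. ~[]b, 0
4. ~b, 1
Accessibility: 0R0, 0R1, 1R0, 1R1
The negation has an open branch (countermodel exists).

No, not valid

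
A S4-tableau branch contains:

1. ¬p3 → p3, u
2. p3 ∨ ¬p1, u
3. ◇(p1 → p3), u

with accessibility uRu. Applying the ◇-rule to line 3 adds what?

a fresh world v with uRv, and p1 → p3 at v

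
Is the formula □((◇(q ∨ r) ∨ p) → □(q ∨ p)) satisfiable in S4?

Satisfiable (open branch found)

1. □((◇(q ∨ r) ∨ p) → □(q ∨ p)), w0
2. (◇(q ∨ r) ∨ p) → □(q ∨ p), w0
3. □(q ∨ p), w0
4. q ∨ p, w0
5. p, w0
Accessibility: w0Rw0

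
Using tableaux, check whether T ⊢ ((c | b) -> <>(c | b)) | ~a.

Tableau for the negation ~(((c | b) -> <>(c | b)) | ~a):
1. ~(((c | b) -> <>(c | b)) | ~a), u
2. ~((c | b) -> <>(c | b)), u
3. a, u
4. c | b, u
5. ~<>(c | b), u
6. ~(c | b), u
7. ~c, u
8. ~b, u
9. b, u
Accessibility: uRu
Branch closes: b and ~b both at u.
Every branch of the negation's tableau closes; the branch above is one of them.

Yes, valid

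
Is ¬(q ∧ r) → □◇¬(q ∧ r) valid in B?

Yes, valid

Tableau for the negation ¬(¬(q ∧ r) → □◇¬(q ∧ r)):
1. ¬(¬(q ∧ r) → □◇¬(q ∧ r)), u
2. ¬(q ∧ r), u   [¬→-rule on 1]
3. ¬□◇¬(q ∧ r), u   [¬→-rule on 1]
4. ¬r, u   [¬∧-rule on 2 (branches; this branch)]
5. ¬◇¬(q ∧ r), v   [¬□-rule on 3: fresh world v, uRv]
6. q ∧ r, u   [¬◇-rule on 5 via vRu]
7. q, u   [∧-rule on 6]
8. r, u   [∧-rule on 6]
Accessibility: uRu, uRv, vRu, vRv
Branch closes: r and ¬r both at u.
Every branch of the negation's tableau closes; the branch above is one of them.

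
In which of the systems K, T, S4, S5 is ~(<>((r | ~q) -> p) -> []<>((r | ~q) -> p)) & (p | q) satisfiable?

K, T, S4

S5-tableau for the formula:
1. ~(<>((r | ~q) -> p) -> []<>((r | ~q) -> p)) & (p | q), u
2. ~(<>((r | ~q) -> p) -> []<>((r | ~q) -> p)), u   [&-rule on 1]
3. p | q, u   [&-rule on 1]
4. <>((r | ~q) -> p), u   [~->-rule on 2]
5. ~[]<>((r | ~q) -> p), u   [~->-rule on 2]
6. q, u   [|-rule on 3 (branches; this branch)]
7. (r | ~q) -> p, v   [<>-rule on 4: fresh world v, uRv]
8. ~(r | ~q), v   [->-rule on 7 (branches; this branch)]
9. ~r, v   [~|-rule on 8]
10. q, v   [~|-rule on 8]
11. ~<>((r | ~q) -> p), w   [~[]-rule on 5: fresh world w, uRw]
12. ~((r | ~q) -> p), u   [~<>-rule on 11 via wRu]
13. r | ~q, u   [~->-rule on 12]
14. ~p, u   [~->-rule on 12]
15. ~((r | ~q) -> p), v   [~<>-rule on 11 via wRv]
16. r | ~q, v   [~->-rule on 15]
17. ~p, v   [~->-rule on 15]
18. ~((r | ~q) -> p), w   [~<>-rule on 11 via wRw]
19. r | ~q, w   [~->-rule on 18]
20. ~p, w   [~->-rule on 18]
21. r, u   [|-rule on 13 (branches; this branch)]
22. ~q, v   [|-rule on 16 (branches; this branch)]
Accessibility: uRu, uRv, uRw, vRu, vRv, vRw, wRu, wRv, wRw
Branch closes: q and ~q both at v.
Every branch closes (one shown): unsatisfiable in S5.
S4-tableau for the formula:
1. ~(<>((r | ~q) -> p) -> []<>((r | ~q) -> p)) & (p | q), u
2. ~(<>((r | ~q) -> p) -> []<>((r | ~q) -> p)), u   [&-rule on 1]
3. p | q, u   [&-rule on 1]
4. <>((r | ~q) -> p), u   [~->-rule on 2]
5. ~[]<>((r | ~q) -> p), u   [~->-rule on 2]
6. q, u   [|-rule on 3 (branches; this branch)]
7. (r | ~q) -> p, v   [<>-rule on 4: fresh world v, uRv]
8. p, v   [->-rule on 7 (branches; this branch)]
9. ~<>((r | ~q) -> p), w   [~[]-rule on 5: fresh world w, uRw]
10. ~((r | ~q) -> p), w   [~<>-rule on 9 via wRw]
11. r | ~q, w   [~->-rule on 10]
12. ~p, w   [~->-rule on 10]
13. ~q, w   [|-rule on 11 (branches; this branch)]
Accessibility: uRu, uRv, uRw, vRv, wRw
Complete open branch: satisfiable in S4, hence also in K, T (this S4-model is also a K-model and a T-model).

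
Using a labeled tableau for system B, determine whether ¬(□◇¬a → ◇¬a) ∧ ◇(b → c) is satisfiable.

Unsatisfiable

1. ¬(□◇¬a → ◇¬a) ∧ ◇(b → c), w0
2. ¬(□◇¬a → ◇¬a), w0
3. ◇(b → c), w0
4. □◇¬a, w0
5. ¬◇¬a, w0
6. ◇¬a, w0
7. a, w0
8. b → c, w1
9. ◇¬a, w1
10. a, w1
11. c, w1
12. ¬a, w2
13. ◇¬a, w2
14. a, w2
Accessibility: w0Rw0, w0Rw1, w0Rw2, w1Rw0, w1Rw1, w2Rw0, w2Rw2
Branch closes: a and ¬a both at w2.
All branches of the tableau close; one closing branch shown above.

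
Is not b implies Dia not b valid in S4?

Tableau for the negation not (not b implies Dia not b):
1. not (not b implies Dia not b), u
2. not b, u   [neg-implies-rule on 1]
3. not Dia not b, u   [neg-implies-rule on 1]
4. b, u   [neg-Dia-rule on 3 via uRu]
Accessibility: uRu
Branch closes: b and not b both at u.
All branches of the negation close; one closing branch shown above.

Yes, valid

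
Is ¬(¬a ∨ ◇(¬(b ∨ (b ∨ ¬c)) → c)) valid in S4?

Tableau for the negation ¬a ∨ ◇(¬(b ∨ (b ∨ ¬c)) → c):
1. ¬a ∨ ◇(¬(b ∨ (b ∨ ¬c)) → c), u
2. ◇(¬(b ∨ (b ∨ ¬c)) → c), u
3. ¬(b ∨ (b ∨ ¬c)) → c, v
4. c, v
Accessibility: uRu, uRv, vRv
The negation has an open branch (countermodel exists).

Not valid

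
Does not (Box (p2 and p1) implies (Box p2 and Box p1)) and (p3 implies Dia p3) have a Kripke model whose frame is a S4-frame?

Unsatisfiable (every branch closes)

1. not (Box (p2 and p1) implies (Box p2 and Box p1)) and (p3 implies Dia p3), 0
2. not (Box (p2 and p1) implies (Box p2 and Box p1)), 0   [and-rule on 1]
3. p3 implies Dia p3, 0   [and-rule on 1]
4. Box (p2 and p1), 0   [neg-implies-rule on 2]
5. not (Box p2 and Box p1), 0   [neg-implies-rule on 2]
6. p2 and p1, 0   [Box-rule on 4 via 0R0]
7. p2, 0   [and-rule on 6]
8. p1, 0   [and-rule on 6]
9. Dia p3, 0   [implies-rule on 3 (branches; this branch)]
10. not Box p1, 0   [neg-and-rule on 5 (branches; this branch)]
11. p3, 1   [Dia-rule on 9: fresh world 1, 0R1]
12. p2 and p1, 1   [Box-rule on 4 via 0R1]
13. p2, 1   [and-rule on 12]
14. p1, 1   [and-rule on 12]
15. not p1, 2   [neg-Box-rule on 10: fresh world 2, 0R2]
16. p2 and p1, 2   [Box-rule on 4 via 0R2]
17. p2, 2   [and-rule on 16]
18. p1, 2   [and-rule on 16]
Accessibility: 0R0, 0R1, 0R2, 1R1, 2R2
Branch closes: p1 and not p1 both at 2.
Every branch closes; the branch above is one of them.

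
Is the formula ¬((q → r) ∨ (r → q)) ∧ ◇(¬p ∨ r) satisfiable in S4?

1. ¬((q → r) ∨ (r → q)) ∧ ◇(¬p ∨ r), w0
2. ¬((q → r) ∨ (r → q)), w0
3. ◇(¬p ∨ r), w0
4. ¬(q → r), w0
5. ¬(r → q), w0
6. q, w0
7. ¬r, w0
8. r, w0
9. ¬q, w0
Accessibility: w0Rw0
Branch closes: r and ¬r both at w0.
(One branch shown.) All branches close.

Unsatisfiable (every branch closes)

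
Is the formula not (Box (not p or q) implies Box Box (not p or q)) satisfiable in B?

Yes, satisfiable

1. not (Box (not p or q) implies Box Box (not p or q)), w0
2. Box (not p or q), w0
3. not Box Box (not p or q), w0
4. not p or q, w0
5. q, w0
6. not Box (not p or q), w1
7. not p or q, w1
8. q, w1
9. not (not p or q), w2
10. p, w2
11. not q, w2
Accessibility: w0Rw0, w0Rw1, w1Rw0, w1Rw1, w1Rw2, w2Rw1, w2Rw2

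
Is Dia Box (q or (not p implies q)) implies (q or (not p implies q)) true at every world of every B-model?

Tableau for the negation not (Dia Box (q or (not p implies q)) implies (q or (not p implies q))):
1. not (Dia Box (q or (not p implies q)) implies (q or (not p implies q))), 0
2. Dia Box (q or (not p implies q)), 0
3. not (q or (not p implies q)), 0
4. not q, 0
5. not (not p implies q), 0
6. not p, 0
7. Box (q or (not p implies q)), 1
8. q or (not p implies q), 0
9. q or (not p implies q), 1
10. not p implies q, 0
11. not p implies q, 1
12. q, 0
Accessibility: 0R0, 0R1, 1R0, 1R1
Branch closes: q and not q both at 0.
Every branch of the negation's tableau closes; the branch above is one of them.

Yes, valid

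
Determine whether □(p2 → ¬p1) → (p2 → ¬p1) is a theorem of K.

Tableau for the negation ¬(□(p2 → ¬p1) → (p2 → ¬p1)):
1. ¬(□(p2 → ¬p1) → (p2 → ¬p1)), u
2. □(p2 → ¬p1), u
3. ¬(p2 → ¬p1), u
4. p2, u
5. p1, u
The negation has an open branch (countermodel exists).

No, not valid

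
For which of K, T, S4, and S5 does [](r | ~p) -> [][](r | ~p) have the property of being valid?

S4, S5

S4-tableau for the negation ~([](r | ~p) -> [][](r | ~p)):
1. ~([](r | ~p) -> [][](r | ~p)), w0
2. [](r | ~p), w0   [~->-rule on 1]
3. ~[][](r | ~p), w0   [~->-rule on 1]
4. r | ~p, w0   [[]-rule on 2 via w0Rw0]
5. ~p, w0   [|-rule on 4 (branches; this branch)]
6. ~[](r | ~p), w1   [~[]-rule on 3: fresh world w1, w0Rw1]
7. r | ~p, w1   [[]-rule on 2 via w0Rw1]
8. ~p, w1   [|-rule on 7 (branches; this branch)]
9. ~(r | ~p), w2   [~[]-rule on 6: fresh world w2, w1Rw2]
10. ~r, w2   [~|-rule on 9]
11. p, w2   [~|-rule on 9]
12. r | ~p, w2   [[]-rule on 2 via w0Rw2]
13. ~p, w2   [|-rule on 12 (branches; this branch)]
Accessibility: w0Rw0, w0Rw1, w0Rw2, w1Rw1, w1Rw2, w2Rw2
Branch closes: p and ~p both at w2.
Every branch closes (one shown): valid in S4, hence also in S5 (every theorem of S4 is a theorem of S5).
T-tableau for the negation ~([](r | ~p) -> [][](r | ~p)):
1. ~([](r | ~p) -> [][](r | ~p)), w0
2. [](r | ~p), w0   [~->-rule on 1]
3. ~[][](r | ~p), w0   [~->-rule on 1]
4. r | ~p, w0   [[]-rule on 2 via w0Rw0]
5. ~p, w0   [|-rule on 4 (branches; this branch)]
6. ~[](r | ~p), w1   [~[]-rule on 3: fresh world w1, w0Rw1]
7. r | ~p, w1   [[]-rule on 2 via w0Rw1]
8. ~p, w1   [|-rule on 7 (branches; this branch)]
9. ~(r | ~p), w2   [~[]-rule on 6: fresh world w2, w1Rw2]
10. ~r, w2   [~|-rule on 9]
11. p, w2   [~|-rule on 9]
Accessibility: w0Rw0, w0Rw1, w1Rw1, w1Rw2, w2Rw2
Complete open branch: countermodel on a T-frame, so not valid in T, nor in K (the same frame is also a K-frame).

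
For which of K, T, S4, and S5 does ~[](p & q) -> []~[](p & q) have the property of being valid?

S5-tableau for the negation ~(~[](p & q) -> []~[](p & q)):
1. ~(~[](p & q) -> []~[](p & q)), w0
2. ~[](p & q), w0
3. ~[]~[](p & q), w0
4. ~(p & q), w1
5. ~q, w1
6. [](p & q), w2
7. p & q, w0
8. p, w0
9. q, w0
10. p & q, w1
11. p, w1
12. q, w1
Accessibility: w0Rw0, w0Rw1, w0Rw2, w1Rw0, w1Rw1, w1Rw2, w2Rw0, w2Rw1, w2Rw2
Branch closes: q and ~q both at w1.
Every branch closes (one shown): valid in S5.
S4-tableau for the negation ~(~[](p & q) -> []~[](p & q)):
1. ~(~[](p & q) -> []~[](p & q)), w0
2. ~[](p & q), w0
3. ~[]~[](p & q), w0
4. ~(p & q), w1
5. ~q, w1
6. [](p & q), w2
7. p & q, w2
8. p, w2
9. q, w2
Accessibility: w0Rw0, w0Rw1, w0Rw2, w1Rw1, w2Rw2
Complete open branch: countermodel on an S4-frame, so not valid in S4, nor in K, T (the same frame is also a K-frame and a T-frame).

S5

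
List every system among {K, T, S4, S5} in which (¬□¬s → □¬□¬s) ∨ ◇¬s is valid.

T, S4, S5

K-tableau for the negation ¬((¬□¬s → □¬□¬s) ∨ ◇¬s):
1. ¬((¬□¬s → □¬□¬s) ∨ ◇¬s), 0
2. ¬(¬□¬s → □¬□¬s), 0   [¬∨-rule on 1]
3. ¬◇¬s, 0   [¬∨-rule on 1]
4. ¬□¬s, 0   [¬→-rule on 2]
5. ¬□¬□¬s, 0   [¬→-rule on 2]
6. s, 1   [¬□-rule on 4: fresh world 1, 0R1]
7. □¬s, 2   [¬□-rule on 5: fresh world 2, 0R2]
8. s, 2   [¬◇-rule on 3 via 0R2]
Accessibility: 0R1, 0R2
Complete open branch: countermodel on a K-frame, so not valid in K.
T-tableau for the negation ¬((¬□¬s → □¬□¬s) ∨ ◇¬s):
1. ¬((¬□¬s → □¬□¬s) ∨ ◇¬s), 0
2. ¬(¬□¬s → □¬□¬s), 0   [¬∨-rule on 1]
3. ¬◇¬s, 0   [¬∨-rule on 1]
4. ¬□¬s, 0   [¬→-rule on 2]
5. ¬□¬□¬s, 0   [¬→-rule on 2]
6. s, 0   [¬◇-rule on 3 via 0R0]
7. s, 1   [¬□-rule on 4: fresh world 1, 0R1]
8. □¬s, 2   [¬□-rule on 5: fresh world 2, 0R2]
9. s, 2   [¬◇-rule on 3 via 0R2]
10. ¬s, 2   [□-rule on 8 via 2R2]
Accessibility: 0R0, 0R1, 0R2, 1R1, 2R2
Branch closes: s and ¬s both at 2.
Every branch closes (one shown): valid in T, hence also in S4, S5 (every theorem of T is a theorem of S4 and S5).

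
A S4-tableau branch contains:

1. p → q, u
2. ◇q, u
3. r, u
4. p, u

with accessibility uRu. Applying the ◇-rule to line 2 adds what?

a fresh world v with uRv, and q at v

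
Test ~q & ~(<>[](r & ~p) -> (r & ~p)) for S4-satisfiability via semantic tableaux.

Yes, satisfiable

1. ~q & ~(<>[](r & ~p) -> (r & ~p)), u
2. ~q, u   [&-rule on 1]
3. ~(<>[](r & ~p) -> (r & ~p)), u   [&-rule on 1]
4. <>[](r & ~p), u   [~->-rule on 3]
5. ~(r & ~p), u   [~->-rule on 3]
6. p, u   [~&-rule on 5 (branches; this branch)]
7. [](r & ~p), v   [<>-rule on 4: fresh world v, uRv]
8. r & ~p, v   [[]-rule on 7 via vRv]
9. r, v   [&-rule on 8]
10. ~p, v   [&-rule on 8]
Accessibility: uRu, uRv, vRv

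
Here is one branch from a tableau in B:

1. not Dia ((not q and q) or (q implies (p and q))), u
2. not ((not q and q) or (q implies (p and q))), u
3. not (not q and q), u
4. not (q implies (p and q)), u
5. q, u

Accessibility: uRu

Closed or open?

No, open

There is no literal clash: for every atom and world, at most one sign appears.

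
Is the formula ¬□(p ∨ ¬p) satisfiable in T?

No, unsatisfiable

1. ¬□(p ∨ ¬p), u
2. ¬(p ∨ ¬p), v   [¬□-rule on 1: fresh world v, uRv]
3. ¬p, v   [¬∨-rule on 2]
4. p, v   [¬∨-rule on 2]
Accessibility: uRu, uRv, vRv
Branch closes: p and ¬p both at v.
All branches of the tableau close; one closing branch shown above.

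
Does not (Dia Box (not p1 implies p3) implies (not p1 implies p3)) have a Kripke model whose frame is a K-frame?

Satisfiable

1. not (Dia Box (not p1 implies p3) implies (not p1 implies p3)), u
2. Dia Box (not p1 implies p3), u   [neg-implies-rule on 1]
3. not (not p1 implies p3), u   [neg-implies-rule on 1]
4. not p1, u   [neg-implies-rule on 3]
5. not p3, u   [neg-implies-rule on 3]
6. Box (not p1 implies p3), v   [Dia-rule on 2: fresh world v, uRv]
Accessibility: uRv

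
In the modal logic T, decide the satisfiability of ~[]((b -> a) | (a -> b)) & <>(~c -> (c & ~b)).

1. ~[]((b -> a) | (a -> b)) & <>(~c -> (c & ~b)), u
2. ~[]((b -> a) | (a -> b)), u
3. <>(~c -> (c & ~b)), u
4. ~((b -> a) | (a -> b)), v
5. ~(b -> a), v
6. ~(a -> b), v
7. b, v
8. ~a, v
9. a, v
10. ~b, v
Accessibility: uRu, uRv, vRv
Branch closes: a and ~a both at v.
All branches of the tableau close; one closing branch shown above.

Unsatisfiable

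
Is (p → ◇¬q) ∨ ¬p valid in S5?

No, not valid

Tableau for the negation ¬((p → ◇¬q) ∨ ¬p):
1. ¬((p → ◇¬q) ∨ ¬p), 0
2. ¬(p → ◇¬q), 0
3. p, 0
4. ¬◇¬q, 0
5. q, 0
Accessibility: 0R0
The negation has an open branch (countermodel exists).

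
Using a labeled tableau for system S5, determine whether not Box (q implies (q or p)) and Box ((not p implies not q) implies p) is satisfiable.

1. not Box (q implies (q or p)) and Box ((not p implies not q) implies p), u
2. not Box (q implies (q or p)), u
3. Box ((not p implies not q) implies p), u
4. (not p implies not q) implies p, u
5. not (not p implies not q), u
6. not p, u
7. q, u
8. not (q implies (q or p)), v
9. q, v
10. not (q or p), v
11. not q, v
12. not p, v
Accessibility: uRu, uRv, vRu, vRv
Branch closes: q and not q both at v.
Every branch closes; the branch above is one of them.

Unsatisfiable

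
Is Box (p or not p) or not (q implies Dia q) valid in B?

Yes, valid

Tableau for the negation not (Box (p or not p) or not (q implies Dia q)):
1. not (Box (p or not p) or not (q implies Dia q)), 0
2. not Box (p or not p), 0
3. q implies Dia q, 0
4. Dia q, 0
5. not (p or not p), 1
6. not p, 1
7. p, 1
Accessibility: 0R0, 0R1, 1R0, 1R1
Branch closes: p and not p both at 1.
All branches of the negation close; one closing branch shown above.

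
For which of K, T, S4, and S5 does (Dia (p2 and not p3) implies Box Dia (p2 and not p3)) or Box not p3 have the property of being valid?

S5-tableau for the negation not ((Dia (p2 and not p3) implies Box Dia (p2 and not p3)) or Box not p3):
1. not ((Dia (p2 and not p3) implies Box Dia (p2 and not p3)) or Box not p3), w0
2. not (Dia (p2 and not p3) implies Box Dia (p2 and not p3)), w0   [neg-or-rule on 1]
3. not Box not p3, w0   [neg-or-rule on 1]
4. Dia (p2 and not p3), w0   [neg-implies-rule on 2]
5. not Box Dia (p2 and not p3), w0   [neg-implies-rule on 2]
6. p3, w1   [neg-Box-rule on 3: fresh world w1, w0Rw1]
7. p2 and not p3, w2   [Dia-rule on 4: fresh world w2, w0Rw2]
8. p2, w2   [and-rule on 7]
9. not p3, w2   [and-rule on 7]
10. not Dia (p2 and not p3), w3   [neg-Box-rule on 5: fresh world w3, w0Rw3]
11. not (p2 and not p3), w0   [neg-Dia-rule on 10 via w3Rw0]
12. not (p2 and not p3), w1   [neg-Dia-rule on 10 via w3Rw1]
13. not (p2 and not p3), w2   [neg-Dia-rule on 10 via w3Rw2]
14. not (p2 and not p3), w3   [neg-Dia-rule on 10 via w3Rw3]
15. p3, w0   [neg-and-rule on 11 (branches; this branch)]
16. p3, w2   [neg-and-rule on 13 (branches; this branch)]
Accessibility: w0Rw0, w0Rw1, w0Rw2, w0Rw3, w1Rw0, w1Rw1, w1Rw2, w1Rw3, w2Rw0, w2Rw1, w2Rw2, w2Rw3, w3Rw0, w3Rw1, w3Rw2, w3Rw3
Branch closes: p3 and not p3 both at w2.
Every branch closes (one shown): valid in S5.
S4-tableau for the negation not ((Dia (p2 and not p3) implies Box Dia (p2 and not p3)) or Box not p3):
1. not ((Dia (p2 and not p3) implies Box Dia (p2 and not p3)) or Box not p3), w0
2. not (Dia (p2 and not p3) implies Box Dia (p2 and not p3)), w0   [neg-or-rule on 1]
3. not Box not p3, w0   [neg-or-rule on 1]
4. Dia (p2 and not p3), w0   [neg-implies-rule on 2]
5. not Box Dia (p2 and not p3), w0   [neg-implies-rule on 2]
6. p3, w1   [neg-Box-rule on 3: fresh world w1, w0Rw1]
7. p2 and not p3, w2   [Dia-rule on 4: fresh world w2, w0Rw2]
8. p2, w2   [and-rule on 7]
9. not p3, w2   [and-rule on 7]
10. not Dia (p2 and not p3), w3   [neg-Box-rule on 5: fresh world w3, w0Rw3]
11. not (p2 and not p3), w3   [neg-Dia-rule on 10 via w3Rw3]
12. p3, w3   [neg-and-rule on 11 (branches; this branch)]
Accessibility: w0Rw0, w0Rw1, w0Rw2, w0Rw3, w1Rw1, w2Rw2, w3Rw3
Complete open branch: countermodel on an S4-frame, so not valid in S4, nor in K, T (the same frame is also a K-frame and a T-frame).

S5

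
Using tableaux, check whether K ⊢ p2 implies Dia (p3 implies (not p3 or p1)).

Tableau for the negation not (p2 implies Dia (p3 implies (not p3 or p1))):
1. not (p2 implies Dia (p3 implies (not p3 or p1))), w0
2. p2, w0
3. not Dia (p3 implies (not p3 or p1)), w0
The negation has an open branch (countermodel exists).

Not valid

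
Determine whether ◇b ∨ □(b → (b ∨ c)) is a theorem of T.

Tableau for the negation ¬(◇b ∨ □(b → (b ∨ c))):
1. ¬(◇b ∨ □(b → (b ∨ c))), u
2. ¬◇b, u
3. ¬□(b → (b ∨ c)), u
4. ¬b, u
5. ¬(b → (b ∨ c)), v
6. b, v
7. ¬(b ∨ c), v
8. ¬b, v
9. ¬c, v
Accessibility: uRu, uRv, vRv
Branch closes: b and ¬b both at v.
Every branch of the negation's tableau closes; the branch above is one of them.

Valid in T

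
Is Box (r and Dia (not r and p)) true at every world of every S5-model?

Tableau for the negation not Box (r and Dia (not r and p)):
1. not Box (r and Dia (not r and p)), w0
2. not (r and Dia (not r and p)), w1   [neg-Box-rule on 1: fresh world w1, w0Rw1]
3. not Dia (not r and p), w1   [neg-and-rule on 2 (branches; this branch)]
4. not (not r and p), w0   [neg-Dia-rule on 3 via w1Rw0]
5. not (not r and p), w1   [neg-Dia-rule on 3 via w1Rw1]
6. not p, w0   [neg-and-rule on 4 (branches; this branch)]
7. not p, w1   [neg-and-rule on 5 (branches; this branch)]
Accessibility: w0Rw0, w0Rw1, w1Rw0, w1Rw1
The negation has an open branch (countermodel exists).

No, not valid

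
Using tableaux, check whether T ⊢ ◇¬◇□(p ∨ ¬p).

Not valid

Tableau for the negation ¬◇¬◇□(p ∨ ¬p):
1. ¬◇¬◇□(p ∨ ¬p), 0
2. ◇□(p ∨ ¬p), 0
3. □(p ∨ ¬p), 1
4. ◇□(p ∨ ¬p), 1
5. p ∨ ¬p, 1
6. ¬p, 1
7. □(p ∨ ¬p), 2
8. p ∨ ¬p, 2
9. ¬p, 2
Accessibility: 0R0, 0R1, 1R1, 1R2, 2R2
The negation has an open branch (countermodel exists).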